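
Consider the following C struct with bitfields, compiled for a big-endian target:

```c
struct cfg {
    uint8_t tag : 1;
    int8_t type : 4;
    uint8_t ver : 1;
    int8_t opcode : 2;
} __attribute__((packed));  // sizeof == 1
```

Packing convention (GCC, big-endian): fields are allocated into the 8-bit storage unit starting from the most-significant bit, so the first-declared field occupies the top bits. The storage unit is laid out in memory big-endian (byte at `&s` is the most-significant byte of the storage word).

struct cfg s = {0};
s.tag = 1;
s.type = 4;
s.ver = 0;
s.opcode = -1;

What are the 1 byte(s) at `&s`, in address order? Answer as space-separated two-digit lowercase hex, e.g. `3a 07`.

tag (1b) val=1 bits=0x1 at bit 7: 0x80
type (4b) val=4 bits=0x4 at bit 3: 0xa0
ver (1b) val=0 bits=0x0 at bit 2: 0xa0
opcode (2b) val=-1 bits=0x3 at bit 0: 0xa3
word = 0xa3 → big-endian bytes:
  [0]=0xa3

a3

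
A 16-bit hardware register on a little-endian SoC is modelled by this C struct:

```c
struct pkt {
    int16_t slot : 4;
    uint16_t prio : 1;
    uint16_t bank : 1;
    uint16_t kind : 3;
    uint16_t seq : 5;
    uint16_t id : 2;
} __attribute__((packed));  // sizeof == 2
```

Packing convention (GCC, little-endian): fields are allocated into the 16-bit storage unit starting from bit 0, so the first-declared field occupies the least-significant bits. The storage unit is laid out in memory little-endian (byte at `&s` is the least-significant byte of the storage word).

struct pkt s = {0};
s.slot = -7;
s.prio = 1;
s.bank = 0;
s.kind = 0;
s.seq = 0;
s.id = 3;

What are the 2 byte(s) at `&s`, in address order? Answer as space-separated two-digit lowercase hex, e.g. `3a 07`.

slot:4 = -7 → 0x9 << 0 → word 0x0009
prio:1 = 1 → 0x1 << 4 → word 0x0019
bank:1 = 0 → 0x0 << 5 → word 0x0019
kind:3 = 0 → 0x0 << 6 → word 0x0019
seq:5 = 0 → 0x0 << 9 → word 0x0019
id:2 = 3 → 0x3 << 14 → word 0xc019
word = 0xc019 → little-endian bytes:
  [0]=0x19  [1]=0xc0

19 c0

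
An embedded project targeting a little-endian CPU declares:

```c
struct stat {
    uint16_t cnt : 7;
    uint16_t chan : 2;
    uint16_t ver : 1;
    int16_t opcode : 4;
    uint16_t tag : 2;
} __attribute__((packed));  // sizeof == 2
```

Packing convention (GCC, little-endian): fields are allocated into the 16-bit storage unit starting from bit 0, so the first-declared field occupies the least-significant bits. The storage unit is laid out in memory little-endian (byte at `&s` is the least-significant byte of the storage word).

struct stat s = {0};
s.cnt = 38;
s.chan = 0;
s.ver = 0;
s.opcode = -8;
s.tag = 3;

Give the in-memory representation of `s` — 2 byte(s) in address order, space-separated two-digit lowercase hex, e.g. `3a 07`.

26 e0

cnt:7 = 38 → 0x26 << 0 → word 0x0026
chan:2 = 0 → 0x0 << 7 → word 0x0026
ver:1 = 0 → 0x0 << 9 → word 0x0026
opcode:4 = -8 → 0x8 << 10 → word 0x2026
tag:2 = 3 → 0x3 << 14 → word 0xe026
word = 0xe026 → little-endian bytes:
  [0]=0x26  [1]=0xe0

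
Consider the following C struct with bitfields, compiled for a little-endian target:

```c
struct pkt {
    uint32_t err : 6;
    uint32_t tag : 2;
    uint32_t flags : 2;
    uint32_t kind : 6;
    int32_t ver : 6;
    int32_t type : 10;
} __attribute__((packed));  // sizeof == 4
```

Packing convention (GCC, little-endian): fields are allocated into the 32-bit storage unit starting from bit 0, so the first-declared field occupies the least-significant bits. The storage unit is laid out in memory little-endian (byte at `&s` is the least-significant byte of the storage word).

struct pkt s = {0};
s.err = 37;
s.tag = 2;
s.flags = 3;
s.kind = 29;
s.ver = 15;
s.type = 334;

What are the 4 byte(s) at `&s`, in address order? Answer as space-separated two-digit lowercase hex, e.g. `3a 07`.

err (6b) val=37 bits=0x25 at bit 0: 0x00000025
tag (2b) val=2 bits=0x2 at bit 6: 0x000000a5
flags (2b) val=3 bits=0x3 at bit 8: 0x000003a5
kind (6b) val=29 bits=0x1d at bit 10: 0x000077a5
ver (6b) val=15 bits=0xf at bit 16: 0x000f77a5
type (10b) val=334 bits=0x14e at bit 22: 0x538f77a5
word = 0x538f77a5 → little-endian bytes:
  [0]=0xa5  [1]=0x77  [2]=0x8f  [3]=0x53

a5 77 8f 53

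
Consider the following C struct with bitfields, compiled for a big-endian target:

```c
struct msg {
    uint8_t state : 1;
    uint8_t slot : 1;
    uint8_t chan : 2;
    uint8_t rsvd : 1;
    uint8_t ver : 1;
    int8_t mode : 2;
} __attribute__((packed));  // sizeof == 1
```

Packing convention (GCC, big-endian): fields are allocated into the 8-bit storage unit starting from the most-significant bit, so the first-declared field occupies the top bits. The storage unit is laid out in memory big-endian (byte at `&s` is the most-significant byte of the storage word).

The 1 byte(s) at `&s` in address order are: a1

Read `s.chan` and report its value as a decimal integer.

[0]=0xa1 (big-endian) → word 0xa1
state [7+:1] = (word>>7) & 0x1 = 1
slot [6+:1] = (word>>6) & 0x1 = 0
chan [4+:2] = (word>>4) & 0x3 = 2  ←
rsvd [3+:1] = (word>>3) & 0x1 = 0
ver [2+:1] = (word>>2) & 0x1 = 0
mode [0+:2] = (word>>0) & 0x3 = 1

2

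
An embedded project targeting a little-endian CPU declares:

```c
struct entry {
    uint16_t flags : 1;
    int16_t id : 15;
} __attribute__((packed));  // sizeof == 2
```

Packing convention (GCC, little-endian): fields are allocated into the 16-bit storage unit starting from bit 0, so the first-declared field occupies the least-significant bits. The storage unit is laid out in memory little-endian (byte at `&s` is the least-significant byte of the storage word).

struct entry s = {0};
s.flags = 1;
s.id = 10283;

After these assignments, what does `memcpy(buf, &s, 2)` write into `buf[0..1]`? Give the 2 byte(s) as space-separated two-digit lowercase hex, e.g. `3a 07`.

flags (1b) val=1 bits=0x1 at bit 0: 0x0001
id (15b) val=10283 bits=0x282b at bit 1: 0x5057
word = 0x5057 → little-endian bytes:
  [0]=0x57  [1]=0x50

57 50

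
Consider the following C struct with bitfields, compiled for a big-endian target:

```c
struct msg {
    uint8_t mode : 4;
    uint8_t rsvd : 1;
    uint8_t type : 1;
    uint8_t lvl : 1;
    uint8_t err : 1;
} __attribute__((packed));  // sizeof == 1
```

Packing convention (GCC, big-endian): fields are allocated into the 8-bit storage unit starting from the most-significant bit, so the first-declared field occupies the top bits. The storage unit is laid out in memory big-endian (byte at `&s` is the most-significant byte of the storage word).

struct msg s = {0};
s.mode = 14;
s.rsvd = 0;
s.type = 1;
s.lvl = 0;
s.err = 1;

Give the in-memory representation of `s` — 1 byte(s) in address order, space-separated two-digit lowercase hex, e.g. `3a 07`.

e5

mode:4 = 14 → 0xe << 4 → word 0xe0
rsvd:1 = 0 → 0x0 << 3 → word 0xe0
type:1 = 1 → 0x1 << 2 → word 0xe4
lvl:1 = 0 → 0x0 << 1 → word 0xe4
err:1 = 1 → 0x1 << 0 → word 0xe5
word = 0xe5 → big-endian bytes:
  [0]=0xe5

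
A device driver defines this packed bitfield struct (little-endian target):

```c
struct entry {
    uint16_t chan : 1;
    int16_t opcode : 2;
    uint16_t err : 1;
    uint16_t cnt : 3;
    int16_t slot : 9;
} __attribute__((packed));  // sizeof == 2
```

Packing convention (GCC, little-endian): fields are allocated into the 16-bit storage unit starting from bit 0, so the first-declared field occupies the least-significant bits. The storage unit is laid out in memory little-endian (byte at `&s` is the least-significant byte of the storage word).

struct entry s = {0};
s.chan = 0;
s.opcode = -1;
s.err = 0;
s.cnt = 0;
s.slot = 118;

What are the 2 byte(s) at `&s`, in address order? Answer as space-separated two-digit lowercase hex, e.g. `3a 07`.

chan (1b) val=0 bits=0x0 at bit 0: 0x0000
opcode (2b) val=-1 bits=0x3 at bit 1: 0x0006
err (1b) val=0 bits=0x0 at bit 3: 0x0006
cnt (3b) val=0 bits=0x0 at bit 4: 0x0006
slot (9b) val=118 bits=0x76 at bit 7: 0x3b06
word = 0x3b06 → little-endian bytes:
  [0]=0x06  [1]=0x3b

06 3b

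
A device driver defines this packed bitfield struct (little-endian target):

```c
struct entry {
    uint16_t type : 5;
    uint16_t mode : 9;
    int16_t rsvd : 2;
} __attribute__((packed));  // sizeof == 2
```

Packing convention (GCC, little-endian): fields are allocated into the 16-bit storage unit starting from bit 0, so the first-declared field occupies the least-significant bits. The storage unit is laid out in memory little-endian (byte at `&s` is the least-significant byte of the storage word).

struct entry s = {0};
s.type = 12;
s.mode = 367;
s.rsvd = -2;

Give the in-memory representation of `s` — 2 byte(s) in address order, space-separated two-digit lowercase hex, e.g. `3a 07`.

type:5 = 12 → 0xc << 0 → word 0x000c
mode:9 = 367 → 0x16f << 5 → word 0x2dec
rsvd:2 = -2 → 0x2 << 14 → word 0xadec
word = 0xadec → little-endian bytes:
  [0]=0xec  [1]=0xad

ec ad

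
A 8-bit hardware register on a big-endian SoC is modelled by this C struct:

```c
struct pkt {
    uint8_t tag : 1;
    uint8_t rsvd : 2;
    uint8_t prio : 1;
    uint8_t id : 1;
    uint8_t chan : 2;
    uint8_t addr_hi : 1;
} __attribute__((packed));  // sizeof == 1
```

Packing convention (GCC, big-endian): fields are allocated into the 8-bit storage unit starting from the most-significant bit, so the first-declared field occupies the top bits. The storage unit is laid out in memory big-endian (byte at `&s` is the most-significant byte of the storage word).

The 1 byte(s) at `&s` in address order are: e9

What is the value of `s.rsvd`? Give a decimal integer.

[0]=0xe9 (big-endian) → word 0xe9
tag:1 @ bit 7 → (0xe9>>7)&0x1 = 0x1
rsvd:2 @ bit 5 → (0xe9>>5)&0x3 = 0x3  ←
prio:1 @ bit 4 → (0xe9>>4)&0x1 = 0x0
id:1 @ bit 3 → (0xe9>>3)&0x1 = 0x1
chan:2 @ bit 1 → (0xe9>>1)&0x3 = 0x0
addr_hi:1 @ bit 0 → (0xe9>>0)&0x1 = 0x1

3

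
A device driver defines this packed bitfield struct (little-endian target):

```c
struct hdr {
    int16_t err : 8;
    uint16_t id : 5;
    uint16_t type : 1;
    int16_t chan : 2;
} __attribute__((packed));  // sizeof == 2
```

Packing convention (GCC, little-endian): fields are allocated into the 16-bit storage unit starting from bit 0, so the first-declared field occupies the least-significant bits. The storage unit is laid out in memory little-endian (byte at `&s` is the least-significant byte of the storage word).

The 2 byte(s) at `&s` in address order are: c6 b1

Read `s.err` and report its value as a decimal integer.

-58

[0]=0xc6 [1]=0xb1 (little-endian) → word 0xb1c6
err:8 @ bit 0 → (0xb1c6>>0)&0xff = 0xc6  ←
id:5 @ bit 8 → (0xb1c6>>8)&0x1f = 0x11
type:1 @ bit 13 → (0xb1c6>>13)&0x1 = 0x1
chan:2 @ bit 14 → (0xb1c6>>14)&0x3 = 0x2
err signed 8b, MSB=1: 198 - 256 = -58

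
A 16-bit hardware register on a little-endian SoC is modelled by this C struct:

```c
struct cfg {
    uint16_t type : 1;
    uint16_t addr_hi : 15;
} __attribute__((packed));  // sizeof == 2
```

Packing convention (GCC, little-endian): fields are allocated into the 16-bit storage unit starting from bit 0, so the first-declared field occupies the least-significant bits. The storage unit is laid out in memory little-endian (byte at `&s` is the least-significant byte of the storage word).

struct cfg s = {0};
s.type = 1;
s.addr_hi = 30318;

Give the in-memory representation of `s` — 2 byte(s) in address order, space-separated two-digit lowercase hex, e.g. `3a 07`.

type (1b) val=1 bits=0x1 at bit 0: 0x0001
addr_hi (15b) val=30318 bits=0x766e at bit 1: 0xecdd
word = 0xecdd → little-endian bytes:
  [0]=0xdd  [1]=0xec

dd ec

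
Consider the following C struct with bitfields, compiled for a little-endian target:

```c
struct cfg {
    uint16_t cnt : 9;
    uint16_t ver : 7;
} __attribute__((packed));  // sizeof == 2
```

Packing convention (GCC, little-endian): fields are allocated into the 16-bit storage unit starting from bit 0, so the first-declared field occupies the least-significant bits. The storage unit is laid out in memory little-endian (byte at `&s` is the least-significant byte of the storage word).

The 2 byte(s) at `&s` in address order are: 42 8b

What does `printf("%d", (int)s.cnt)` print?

[0]=0x42 [1]=0x8b (little-endian) → word 0x8b42
cnt:9 @ bit 0 → (0x8b42>>0)&0x1ff = 0x142  ←
ver:7 @ bit 9 → (0x8b42>>9)&0x7f = 0x45

322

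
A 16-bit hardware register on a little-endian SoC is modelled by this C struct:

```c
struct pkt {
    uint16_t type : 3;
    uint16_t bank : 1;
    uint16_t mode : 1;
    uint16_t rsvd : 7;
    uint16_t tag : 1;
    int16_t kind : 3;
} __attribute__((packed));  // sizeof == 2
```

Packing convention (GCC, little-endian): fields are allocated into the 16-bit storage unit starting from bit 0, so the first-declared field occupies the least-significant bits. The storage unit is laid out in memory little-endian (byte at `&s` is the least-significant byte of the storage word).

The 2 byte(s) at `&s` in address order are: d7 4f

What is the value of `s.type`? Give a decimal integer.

[0]=0xd7 [1]=0x4f (little-endian) → word 0x4fd7
type [0+:3] = (word>>0) & 0x7 = 7  ←
bank [3+:1] = (word>>3) & 0x1 = 0
mode [4+:1] = (word>>4) & 0x1 = 1
rsvd [5+:7] = (word>>5) & 0x7f = 126
tag [12+:1] = (word>>12) & 0x1 = 0
kind [13+:3] = (word>>13) & 0x7 = 2

7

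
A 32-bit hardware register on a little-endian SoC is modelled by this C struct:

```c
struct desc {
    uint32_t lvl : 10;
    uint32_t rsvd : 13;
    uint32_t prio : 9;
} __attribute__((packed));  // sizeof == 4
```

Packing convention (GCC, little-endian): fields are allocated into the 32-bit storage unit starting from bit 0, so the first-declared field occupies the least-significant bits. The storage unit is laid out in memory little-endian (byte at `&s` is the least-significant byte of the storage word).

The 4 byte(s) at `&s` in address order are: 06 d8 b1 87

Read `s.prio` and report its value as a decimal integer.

271

[0]=0x06 [1]=0xd8 [2]=0xb1 [3]=0x87 (little-endian) → word 0x87b1d806
lvl [0+:10] = (word>>0) & 0x3ff = 6
rsvd [10+:13] = (word>>10) & 0x1fff = 3190
prio [23+:9] = (word>>23) & 0x1ff = 271  ←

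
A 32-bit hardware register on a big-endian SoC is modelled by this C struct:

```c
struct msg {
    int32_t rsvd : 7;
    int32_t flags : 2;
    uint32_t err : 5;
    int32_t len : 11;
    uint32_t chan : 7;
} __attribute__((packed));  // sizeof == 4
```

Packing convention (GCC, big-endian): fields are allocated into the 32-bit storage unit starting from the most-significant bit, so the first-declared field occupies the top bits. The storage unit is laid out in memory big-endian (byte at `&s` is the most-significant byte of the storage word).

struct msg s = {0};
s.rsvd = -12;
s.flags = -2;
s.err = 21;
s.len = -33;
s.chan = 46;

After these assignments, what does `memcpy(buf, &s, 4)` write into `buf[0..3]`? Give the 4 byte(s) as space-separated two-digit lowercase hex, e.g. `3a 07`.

e9 57 ef ae

rsvd:7 = -12 → 0x74 << 25 → word 0xe8000000
flags:2 = -2 → 0x2 << 23 → word 0xe9000000
err:5 = 21 → 0x15 << 18 → word 0xe9540000
len:11 = -33 → 0x7df << 7 → word 0xe957ef80
chan:7 = 46 → 0x2e << 0 → word 0xe957efae
word = 0xe957efae → big-endian bytes:
  [0]=0xe9  [1]=0x57  [2]=0xef  [3]=0xae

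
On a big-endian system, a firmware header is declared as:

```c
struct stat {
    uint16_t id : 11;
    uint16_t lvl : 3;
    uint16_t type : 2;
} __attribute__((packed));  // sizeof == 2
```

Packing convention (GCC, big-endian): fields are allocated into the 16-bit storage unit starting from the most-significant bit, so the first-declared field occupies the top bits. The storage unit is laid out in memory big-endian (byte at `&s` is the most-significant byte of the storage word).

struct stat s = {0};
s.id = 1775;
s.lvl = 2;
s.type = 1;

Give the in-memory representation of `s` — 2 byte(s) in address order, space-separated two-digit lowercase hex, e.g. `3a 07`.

id:11 = 1775 → 0x6ef << 5 → word 0xdde0
lvl:3 = 2 → 0x2 << 2 → word 0xdde8
type:2 = 1 → 0x1 << 0 → word 0xdde9
word = 0xdde9 → big-endian bytes:
  [0]=0xdd  [1]=0xe9

dd e9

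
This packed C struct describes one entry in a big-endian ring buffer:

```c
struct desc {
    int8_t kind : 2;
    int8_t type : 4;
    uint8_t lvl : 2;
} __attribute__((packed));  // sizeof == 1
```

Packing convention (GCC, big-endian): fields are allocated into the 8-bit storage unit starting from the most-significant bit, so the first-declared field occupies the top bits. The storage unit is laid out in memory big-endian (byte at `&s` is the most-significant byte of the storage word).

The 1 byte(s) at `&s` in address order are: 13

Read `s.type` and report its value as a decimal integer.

4

[0]=0x13 (big-endian) → word 0x13
kind:2 @ bit 6 → (0x13>>6)&0x3 = 0x0
type:4 @ bit 2 → (0x13>>2)&0xf = 0x4  ←
lvl:2 @ bit 0 → (0x13>>0)&0x3 = 0x3
type signed 4b, MSB=0: value = 4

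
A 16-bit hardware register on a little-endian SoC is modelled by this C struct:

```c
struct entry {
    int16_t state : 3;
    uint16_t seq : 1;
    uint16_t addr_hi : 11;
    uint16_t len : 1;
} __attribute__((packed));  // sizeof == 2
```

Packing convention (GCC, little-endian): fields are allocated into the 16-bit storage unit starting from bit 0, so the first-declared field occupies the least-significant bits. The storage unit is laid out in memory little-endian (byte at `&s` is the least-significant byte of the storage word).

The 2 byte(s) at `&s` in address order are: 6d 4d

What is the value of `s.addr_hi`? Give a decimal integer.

1238

[0]=0x6d [1]=0x4d (little-endian) → word 0x4d6d
state [0+:3] = (word>>0) & 0x7 = 5
seq [3+:1] = (word>>3) & 0x1 = 1
addr_hi [4+:11] = (word>>4) & 0x7ff = 1238  ←
len [15+:1] = (word>>15) & 0x1 = 0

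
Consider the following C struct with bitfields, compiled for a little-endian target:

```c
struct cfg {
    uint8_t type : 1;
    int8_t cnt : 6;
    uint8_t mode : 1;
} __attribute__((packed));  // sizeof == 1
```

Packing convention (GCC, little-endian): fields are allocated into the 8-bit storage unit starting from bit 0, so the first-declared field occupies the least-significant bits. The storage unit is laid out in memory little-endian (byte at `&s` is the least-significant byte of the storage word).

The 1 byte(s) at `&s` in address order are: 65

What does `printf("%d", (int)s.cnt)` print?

-14

[0]=0x65 (little-endian) → word 0x65
type:1 @ bit 0 → (0x65>>0)&0x1 = 0x1
cnt:6 @ bit 1 → (0x65>>1)&0x3f = 0x32  ←
mode:1 @ bit 7 → (0x65>>7)&0x1 = 0x0
cnt signed 6b, MSB=1: 50 - 64 = -14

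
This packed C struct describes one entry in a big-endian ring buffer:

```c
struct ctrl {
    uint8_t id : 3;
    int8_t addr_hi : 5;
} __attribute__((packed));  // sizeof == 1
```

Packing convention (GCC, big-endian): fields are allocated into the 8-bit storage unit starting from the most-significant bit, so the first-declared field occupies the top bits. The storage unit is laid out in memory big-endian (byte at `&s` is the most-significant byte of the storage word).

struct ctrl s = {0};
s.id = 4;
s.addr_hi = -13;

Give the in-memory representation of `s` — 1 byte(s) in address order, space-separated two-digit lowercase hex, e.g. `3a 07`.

93

[5+:3] id=4 & 0x7 = 0x4; word=0x80
[0+:5] addr_hi=-13 & 0x1f = 0x13; word=0x93
word = 0x93 → big-endian bytes:
  [0]=0x93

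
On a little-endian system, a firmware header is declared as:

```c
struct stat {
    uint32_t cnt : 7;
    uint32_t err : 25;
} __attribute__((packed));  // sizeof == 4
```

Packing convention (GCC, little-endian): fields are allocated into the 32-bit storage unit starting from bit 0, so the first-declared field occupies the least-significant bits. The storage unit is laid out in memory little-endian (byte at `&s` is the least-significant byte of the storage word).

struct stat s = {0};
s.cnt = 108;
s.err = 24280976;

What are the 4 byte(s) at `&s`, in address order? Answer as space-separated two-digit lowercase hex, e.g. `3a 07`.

cnt:7 = 108 → 0x6c << 0 → word 0x0000006c
err:25 = 24280976 → 0x1727f90 << 7 → word 0xb93fc86c
word = 0xb93fc86c → little-endian bytes:
  [0]=0x6c  [1]=0xc8  [2]=0x3f  [3]=0xb9

6c c8 3f b9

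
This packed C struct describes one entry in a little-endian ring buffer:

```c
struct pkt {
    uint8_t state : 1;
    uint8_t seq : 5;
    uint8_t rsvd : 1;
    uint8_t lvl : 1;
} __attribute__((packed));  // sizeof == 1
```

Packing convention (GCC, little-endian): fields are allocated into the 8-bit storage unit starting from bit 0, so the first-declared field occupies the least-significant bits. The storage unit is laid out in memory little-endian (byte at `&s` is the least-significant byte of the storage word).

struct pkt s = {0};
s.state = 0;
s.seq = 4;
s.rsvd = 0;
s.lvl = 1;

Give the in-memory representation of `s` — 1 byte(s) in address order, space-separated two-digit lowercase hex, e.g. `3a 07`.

state (1b) val=0 bits=0x0 at bit 0: 0x00
seq (5b) val=4 bits=0x4 at bit 1: 0x08
rsvd (1b) val=0 bits=0x0 at bit 6: 0x08
lvl (1b) val=1 bits=0x1 at bit 7: 0x88
word = 0x88 → little-endian bytes:
  [0]=0x88

88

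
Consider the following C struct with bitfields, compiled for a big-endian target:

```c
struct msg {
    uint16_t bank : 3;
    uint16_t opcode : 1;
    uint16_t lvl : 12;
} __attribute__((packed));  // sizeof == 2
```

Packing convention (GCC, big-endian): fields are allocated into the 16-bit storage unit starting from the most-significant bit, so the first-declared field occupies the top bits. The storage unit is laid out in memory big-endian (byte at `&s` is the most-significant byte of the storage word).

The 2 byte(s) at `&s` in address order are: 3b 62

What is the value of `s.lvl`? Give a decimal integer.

[0]=0x3b [1]=0x62 (big-endian) → word 0x3b62
bank:3 @ bit 13 → (0x3b62>>13)&0x7 = 0x1
opcode:1 @ bit 12 → (0x3b62>>12)&0x1 = 0x1
lvl:12 @ bit 0 → (0x3b62>>0)&0xfff = 0xb62  ←

2914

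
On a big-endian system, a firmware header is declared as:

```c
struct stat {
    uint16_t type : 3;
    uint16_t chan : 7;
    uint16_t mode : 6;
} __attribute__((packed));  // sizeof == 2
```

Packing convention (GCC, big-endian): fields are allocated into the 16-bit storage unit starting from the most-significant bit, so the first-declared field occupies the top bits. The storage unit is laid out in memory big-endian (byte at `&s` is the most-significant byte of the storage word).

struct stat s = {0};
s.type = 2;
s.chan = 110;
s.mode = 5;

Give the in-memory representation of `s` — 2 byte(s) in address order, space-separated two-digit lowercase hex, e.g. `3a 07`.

[13+:3] type=2 & 0x7 = 0x2; word=0x4000
[6+:7] chan=110 & 0x7f = 0x6e; word=0x5b80
[0+:6] mode=5 & 0x3f = 0x5; word=0x5b85
word = 0x5b85 → big-endian bytes:
  [0]=0x5b  [1]=0x85

5b 85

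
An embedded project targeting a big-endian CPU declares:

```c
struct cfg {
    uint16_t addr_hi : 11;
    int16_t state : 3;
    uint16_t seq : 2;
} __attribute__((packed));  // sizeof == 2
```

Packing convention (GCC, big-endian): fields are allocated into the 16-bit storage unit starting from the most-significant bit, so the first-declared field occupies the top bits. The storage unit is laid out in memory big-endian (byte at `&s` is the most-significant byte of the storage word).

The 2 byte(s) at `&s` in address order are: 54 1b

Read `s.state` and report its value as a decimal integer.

[0]=0x54 [1]=0x1b (big-endian) → word 0x541b
addr_hi [5+:11] = (word>>5) & 0x7ff = 672
state [2+:3] = (word>>2) & 0x7 = 6  ←
seq [0+:2] = (word>>0) & 0x3 = 3
state signed 3b, MSB=1: 6 - 8 = -2

-2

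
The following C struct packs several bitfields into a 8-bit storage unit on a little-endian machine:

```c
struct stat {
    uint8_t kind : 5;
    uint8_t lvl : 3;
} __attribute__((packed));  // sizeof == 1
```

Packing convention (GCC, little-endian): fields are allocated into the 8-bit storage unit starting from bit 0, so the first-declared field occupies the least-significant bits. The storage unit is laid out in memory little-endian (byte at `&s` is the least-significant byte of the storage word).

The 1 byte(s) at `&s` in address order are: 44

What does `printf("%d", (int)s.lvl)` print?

2

[0]=0x44 (little-endian) → word 0x44
kind:5 @ bit 0 → (0x44>>0)&0x1f = 0x4
lvl:3 @ bit 5 → (0x44>>5)&0x7 = 0x2  ←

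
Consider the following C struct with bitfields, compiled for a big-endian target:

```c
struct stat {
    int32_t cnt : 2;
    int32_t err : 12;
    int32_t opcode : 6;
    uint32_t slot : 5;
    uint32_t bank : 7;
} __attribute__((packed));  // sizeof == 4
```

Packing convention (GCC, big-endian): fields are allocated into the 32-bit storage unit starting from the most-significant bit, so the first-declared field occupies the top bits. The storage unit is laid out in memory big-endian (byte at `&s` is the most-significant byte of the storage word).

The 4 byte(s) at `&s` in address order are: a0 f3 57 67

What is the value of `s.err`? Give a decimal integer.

[0]=0xa0 [1]=0xf3 [2]=0x57 [3]=0x67 (big-endian) → word 0xa0f35767
cnt:2 @ bit 30 → (0xa0f35767>>30)&0x3 = 0x2
err:12 @ bit 18 → (0xa0f35767>>18)&0xfff = 0x83c  ←
opcode:6 @ bit 12 → (0xa0f35767>>12)&0x3f = 0x35
slot:5 @ bit 7 → (0xa0f35767>>7)&0x1f = 0xe
bank:7 @ bit 0 → (0xa0f35767>>0)&0x7f = 0x67
err signed 12b, MSB=1: 2108 - 4096 = -1988

-1988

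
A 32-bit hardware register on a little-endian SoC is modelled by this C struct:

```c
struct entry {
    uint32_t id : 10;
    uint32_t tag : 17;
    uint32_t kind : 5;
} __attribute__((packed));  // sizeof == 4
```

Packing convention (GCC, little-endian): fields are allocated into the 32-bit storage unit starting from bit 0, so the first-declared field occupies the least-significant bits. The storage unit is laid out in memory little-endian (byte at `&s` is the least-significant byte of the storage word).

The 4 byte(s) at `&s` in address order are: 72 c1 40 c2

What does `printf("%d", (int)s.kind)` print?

24

[0]=0x72 [1]=0xc1 [2]=0x40 [3]=0xc2 (little-endian) → word 0xc240c172
id:10 @ bit 0 → (0xc240c172>>0)&0x3ff = 0x172
tag:17 @ bit 10 → (0xc240c172>>10)&0x1ffff = 0x9030
kind:5 @ bit 27 → (0xc240c172>>27)&0x1f = 0x18  ←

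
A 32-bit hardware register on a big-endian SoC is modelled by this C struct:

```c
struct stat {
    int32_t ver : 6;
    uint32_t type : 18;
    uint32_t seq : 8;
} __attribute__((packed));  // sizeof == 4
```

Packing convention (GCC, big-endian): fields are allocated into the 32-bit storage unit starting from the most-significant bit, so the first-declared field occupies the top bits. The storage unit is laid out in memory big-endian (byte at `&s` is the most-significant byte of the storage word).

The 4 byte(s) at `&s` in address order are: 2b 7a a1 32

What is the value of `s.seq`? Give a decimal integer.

[0]=0x2b [1]=0x7a [2]=0xa1 [3]=0x32 (big-endian) → word 0x2b7aa132
ver:6 @ bit 26 → (0x2b7aa132>>26)&0x3f = 0xa
type:18 @ bit 8 → (0x2b7aa132>>8)&0x3ffff = 0x37aa1
seq:8 @ bit 0 → (0x2b7aa132>>0)&0xff = 0x32  ←

50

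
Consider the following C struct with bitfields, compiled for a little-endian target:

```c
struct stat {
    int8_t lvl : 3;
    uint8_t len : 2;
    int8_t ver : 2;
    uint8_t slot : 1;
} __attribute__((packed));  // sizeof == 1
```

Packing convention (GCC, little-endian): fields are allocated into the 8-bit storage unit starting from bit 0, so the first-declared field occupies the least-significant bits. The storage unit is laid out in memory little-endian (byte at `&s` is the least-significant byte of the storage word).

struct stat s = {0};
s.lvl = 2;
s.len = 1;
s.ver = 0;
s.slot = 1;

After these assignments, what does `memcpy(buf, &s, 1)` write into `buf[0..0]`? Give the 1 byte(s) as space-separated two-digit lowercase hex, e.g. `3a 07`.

lvl (3b) val=2 bits=0x2 at bit 0: 0x02
len (2b) val=1 bits=0x1 at bit 3: 0x0a
ver (2b) val=0 bits=0x0 at bit 5: 0x0a
slot (1b) val=1 bits=0x1 at bit 7: 0x8a
word = 0x8a → little-endian bytes:
  [0]=0x8a

8a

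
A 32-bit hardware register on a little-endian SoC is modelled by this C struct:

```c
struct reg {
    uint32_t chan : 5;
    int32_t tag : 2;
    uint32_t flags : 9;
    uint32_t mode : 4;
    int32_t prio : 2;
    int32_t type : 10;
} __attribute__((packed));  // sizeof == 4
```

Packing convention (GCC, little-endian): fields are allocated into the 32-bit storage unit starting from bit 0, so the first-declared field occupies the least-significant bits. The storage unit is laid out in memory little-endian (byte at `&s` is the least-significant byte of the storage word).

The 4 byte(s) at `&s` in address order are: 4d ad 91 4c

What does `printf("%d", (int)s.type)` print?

[0]=0x4d [1]=0xad [2]=0x91 [3]=0x4c (little-endian) → word 0x4c91ad4d
chan:5 @ bit 0 → (0x4c91ad4d>>0)&0x1f = 0xd
tag:2 @ bit 5 → (0x4c91ad4d>>5)&0x3 = 0x2
flags:9 @ bit 7 → (0x4c91ad4d>>7)&0x1ff = 0x15a
mode:4 @ bit 16 → (0x4c91ad4d>>16)&0xf = 0x1
prio:2 @ bit 20 → (0x4c91ad4d>>20)&0x3 = 0x1
type:10 @ bit 22 → (0x4c91ad4d>>22)&0x3ff = 0x132  ←
type signed 10b, MSB=0: value = 306

306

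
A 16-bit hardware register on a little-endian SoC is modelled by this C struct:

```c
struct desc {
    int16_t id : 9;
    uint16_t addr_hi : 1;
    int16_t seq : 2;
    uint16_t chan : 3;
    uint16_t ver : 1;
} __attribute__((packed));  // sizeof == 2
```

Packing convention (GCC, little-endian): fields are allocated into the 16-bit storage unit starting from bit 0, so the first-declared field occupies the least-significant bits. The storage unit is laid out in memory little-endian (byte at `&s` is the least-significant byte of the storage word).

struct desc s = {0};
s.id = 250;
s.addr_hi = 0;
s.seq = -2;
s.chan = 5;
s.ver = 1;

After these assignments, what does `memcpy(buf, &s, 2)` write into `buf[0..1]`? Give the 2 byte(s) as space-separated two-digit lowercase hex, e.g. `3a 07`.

id (9b) val=250 bits=0xfa at bit 0: 0x00fa
addr_hi (1b) val=0 bits=0x0 at bit 9: 0x00fa
seq (2b) val=-2 bits=0x2 at bit 10: 0x08fa
chan (3b) val=5 bits=0x5 at bit 12: 0x58fa
ver (1b) val=1 bits=0x1 at bit 15: 0xd8fa
word = 0xd8fa → little-endian bytes:
  [0]=0xfa  [1]=0xd8

fa d8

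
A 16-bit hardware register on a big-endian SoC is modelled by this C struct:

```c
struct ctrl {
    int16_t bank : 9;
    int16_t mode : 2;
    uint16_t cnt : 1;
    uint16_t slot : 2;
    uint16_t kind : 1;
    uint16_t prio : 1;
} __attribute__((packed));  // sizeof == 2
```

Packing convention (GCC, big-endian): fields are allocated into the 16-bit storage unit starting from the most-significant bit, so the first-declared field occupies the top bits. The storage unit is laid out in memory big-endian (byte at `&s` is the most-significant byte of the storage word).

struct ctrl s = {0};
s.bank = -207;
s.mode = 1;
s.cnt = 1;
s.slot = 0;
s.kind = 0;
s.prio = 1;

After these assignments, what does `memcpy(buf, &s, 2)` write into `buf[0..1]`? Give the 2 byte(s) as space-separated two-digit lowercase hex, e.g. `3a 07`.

[7+:9] bank=-207 & 0x1ff = 0x131; word=0x9880
[5+:2] mode=1 & 0x3 = 0x1; word=0x98a0
[4+:1] cnt=1 & 0x1 = 0x1; word=0x98b0
[2+:2] slot=0 & 0x3 = 0x0; word=0x98b0
[1+:1] kind=0 & 0x1 = 0x0; word=0x98b0
[0+:1] prio=1 & 0x1 = 0x1; word=0x98b1
word = 0x98b1 → big-endian bytes:
  [0]=0x98  [1]=0xb1

98 b1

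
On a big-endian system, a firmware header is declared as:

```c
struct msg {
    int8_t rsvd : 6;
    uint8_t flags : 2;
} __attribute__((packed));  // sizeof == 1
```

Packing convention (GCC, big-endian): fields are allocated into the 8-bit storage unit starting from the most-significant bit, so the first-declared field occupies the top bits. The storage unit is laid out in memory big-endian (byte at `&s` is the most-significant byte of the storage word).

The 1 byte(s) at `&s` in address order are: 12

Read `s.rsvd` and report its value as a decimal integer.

4

[0]=0x12 (big-endian) → word 0x12
rsvd [2+:6] = (word>>2) & 0x3f = 4  ←
flags [0+:2] = (word>>0) & 0x3 = 2
rsvd signed 6b, MSB=0: value = 4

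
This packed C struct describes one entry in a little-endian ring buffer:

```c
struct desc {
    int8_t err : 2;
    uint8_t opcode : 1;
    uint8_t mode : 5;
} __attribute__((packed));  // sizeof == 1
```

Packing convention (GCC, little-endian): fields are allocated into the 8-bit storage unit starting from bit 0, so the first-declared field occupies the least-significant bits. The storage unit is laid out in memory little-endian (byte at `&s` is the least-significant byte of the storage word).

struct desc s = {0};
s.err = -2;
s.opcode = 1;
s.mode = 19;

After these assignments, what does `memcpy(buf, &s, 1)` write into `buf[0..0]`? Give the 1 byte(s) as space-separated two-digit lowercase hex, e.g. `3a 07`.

9e

err:2 = -2 → 0x2 << 0 → word 0x02
opcode:1 = 1 → 0x1 << 2 → word 0x06
mode:5 = 19 → 0x13 << 3 → word 0x9e
word = 0x9e → little-endian bytes:
  [0]=0x9e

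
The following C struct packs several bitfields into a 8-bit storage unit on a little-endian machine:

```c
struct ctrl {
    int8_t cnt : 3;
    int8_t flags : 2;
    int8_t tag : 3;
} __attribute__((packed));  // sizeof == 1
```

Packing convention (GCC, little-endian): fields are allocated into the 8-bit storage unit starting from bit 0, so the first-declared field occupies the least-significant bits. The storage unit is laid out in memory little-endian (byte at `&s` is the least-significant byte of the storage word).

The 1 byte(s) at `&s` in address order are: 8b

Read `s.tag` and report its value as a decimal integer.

-4

[0]=0x8b (little-endian) → word 0x8b
cnt:3 @ bit 0 → (0x8b>>0)&0x7 = 0x3
flags:2 @ bit 3 → (0x8b>>3)&0x3 = 0x1
tag:3 @ bit 5 → (0x8b>>5)&0x7 = 0x4  ←
tag signed 3b, MSB=1: 4 - 8 = -4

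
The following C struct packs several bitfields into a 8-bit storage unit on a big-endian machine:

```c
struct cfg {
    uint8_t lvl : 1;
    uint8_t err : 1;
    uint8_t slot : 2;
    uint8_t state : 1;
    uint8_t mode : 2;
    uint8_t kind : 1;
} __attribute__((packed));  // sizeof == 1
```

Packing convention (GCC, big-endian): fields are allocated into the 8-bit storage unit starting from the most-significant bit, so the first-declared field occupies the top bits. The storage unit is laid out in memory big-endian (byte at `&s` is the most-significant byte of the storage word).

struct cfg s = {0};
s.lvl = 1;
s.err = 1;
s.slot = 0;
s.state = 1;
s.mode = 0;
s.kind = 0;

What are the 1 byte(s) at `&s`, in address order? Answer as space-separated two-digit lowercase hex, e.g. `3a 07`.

c8

lvl (1b) val=1 bits=0x1 at bit 7: 0x80
err (1b) val=1 bits=0x1 at bit 6: 0xc0
slot (2b) val=0 bits=0x0 at bit 4: 0xc0
state (1b) val=1 bits=0x1 at bit 3: 0xc8
mode (2b) val=0 bits=0x0 at bit 1: 0xc8
kind (1b) val=0 bits=0x0 at bit 0: 0xc8
word = 0xc8 → big-endian bytes:
  [0]=0xc8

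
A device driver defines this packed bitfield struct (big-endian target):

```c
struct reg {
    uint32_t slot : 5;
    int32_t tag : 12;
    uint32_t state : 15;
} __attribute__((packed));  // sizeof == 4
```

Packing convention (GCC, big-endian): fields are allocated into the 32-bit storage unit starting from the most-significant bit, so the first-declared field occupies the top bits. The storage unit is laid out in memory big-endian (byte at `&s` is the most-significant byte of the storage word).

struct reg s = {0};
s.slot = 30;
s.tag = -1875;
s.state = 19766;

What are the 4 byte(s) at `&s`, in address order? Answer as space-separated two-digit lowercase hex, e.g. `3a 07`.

f4 56 cd 36

slot (5b) val=30 bits=0x1e at bit 27: 0xf0000000
tag (12b) val=-1875 bits=0x8ad at bit 15: 0xf4568000
state (15b) val=19766 bits=0x4d36 at bit 0: 0xf456cd36
word = 0xf456cd36 → big-endian bytes:
  [0]=0xf4  [1]=0x56  [2]=0xcd  [3]=0x36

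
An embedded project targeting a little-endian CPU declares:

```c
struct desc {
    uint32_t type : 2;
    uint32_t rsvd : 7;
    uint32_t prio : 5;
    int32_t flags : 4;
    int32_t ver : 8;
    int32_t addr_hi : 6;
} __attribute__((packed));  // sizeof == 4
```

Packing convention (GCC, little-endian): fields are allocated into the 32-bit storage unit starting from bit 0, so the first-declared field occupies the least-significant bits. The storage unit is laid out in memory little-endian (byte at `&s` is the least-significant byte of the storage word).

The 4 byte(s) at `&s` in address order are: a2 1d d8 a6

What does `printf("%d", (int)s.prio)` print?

[0]=0xa2 [1]=0x1d [2]=0xd8 [3]=0xa6 (little-endian) → word 0xa6d81da2
type [0+:2] = (word>>0) & 0x3 = 2
rsvd [2+:7] = (word>>2) & 0x7f = 104
prio [9+:5] = (word>>9) & 0x1f = 14  ←
flags [14+:4] = (word>>14) & 0xf = 0
ver [18+:8] = (word>>18) & 0xff = 182
addr_hi [26+:6] = (word>>26) & 0x3f = 41

14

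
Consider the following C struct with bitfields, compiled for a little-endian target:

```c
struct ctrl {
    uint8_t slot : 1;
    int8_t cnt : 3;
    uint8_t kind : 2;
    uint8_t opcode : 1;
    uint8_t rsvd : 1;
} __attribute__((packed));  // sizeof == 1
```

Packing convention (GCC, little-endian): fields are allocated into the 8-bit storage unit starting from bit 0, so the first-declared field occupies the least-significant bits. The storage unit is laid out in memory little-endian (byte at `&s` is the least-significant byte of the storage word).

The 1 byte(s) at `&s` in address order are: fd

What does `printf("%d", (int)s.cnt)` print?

[0]=0xfd (little-endian) → word 0xfd
slot [0+:1] = (word>>0) & 0x1 = 1
cnt [1+:3] = (word>>1) & 0x7 = 6  ←
kind [4+:2] = (word>>4) & 0x3 = 3
opcode [6+:1] = (word>>6) & 0x1 = 1
rsvd [7+:1] = (word>>7) & 0x1 = 1
cnt signed 3b, MSB=1: 6 - 8 = -2

-2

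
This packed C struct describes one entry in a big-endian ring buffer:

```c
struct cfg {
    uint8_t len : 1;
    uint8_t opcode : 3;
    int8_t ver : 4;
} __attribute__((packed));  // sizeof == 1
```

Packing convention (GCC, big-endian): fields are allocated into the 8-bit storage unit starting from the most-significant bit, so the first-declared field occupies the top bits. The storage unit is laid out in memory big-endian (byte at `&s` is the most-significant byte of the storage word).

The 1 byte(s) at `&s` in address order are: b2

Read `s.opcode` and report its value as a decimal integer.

[0]=0xb2 (big-endian) → word 0xb2
len:1 @ bit 7 → (0xb2>>7)&0x1 = 0x1
opcode:3 @ bit 4 → (0xb2>>4)&0x7 = 0x3  ←
ver:4 @ bit 0 → (0xb2>>0)&0xf = 0x2

3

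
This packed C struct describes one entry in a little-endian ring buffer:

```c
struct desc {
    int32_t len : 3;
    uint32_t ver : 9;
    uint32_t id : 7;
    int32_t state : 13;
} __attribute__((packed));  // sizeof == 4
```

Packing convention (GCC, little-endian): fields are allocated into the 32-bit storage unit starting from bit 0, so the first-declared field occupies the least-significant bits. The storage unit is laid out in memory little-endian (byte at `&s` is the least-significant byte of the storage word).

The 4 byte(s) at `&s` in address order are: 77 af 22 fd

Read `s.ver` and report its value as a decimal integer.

494

[0]=0x77 [1]=0xaf [2]=0x22 [3]=0xfd (little-endian) → word 0xfd22af77
len [0+:3] = (word>>0) & 0x7 = 7
ver [3+:9] = (word>>3) & 0x1ff = 494  ←
id [12+:7] = (word>>12) & 0x7f = 42
state [19+:13] = (word>>19) & 0x1fff = 8100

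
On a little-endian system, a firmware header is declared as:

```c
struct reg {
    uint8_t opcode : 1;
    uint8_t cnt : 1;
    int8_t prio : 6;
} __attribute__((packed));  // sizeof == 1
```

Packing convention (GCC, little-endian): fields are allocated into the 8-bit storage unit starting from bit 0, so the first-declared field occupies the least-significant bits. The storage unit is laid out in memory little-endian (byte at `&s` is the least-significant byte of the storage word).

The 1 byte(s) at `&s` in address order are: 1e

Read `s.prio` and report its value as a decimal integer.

7

[0]=0x1e (little-endian) → word 0x1e
opcode [0+:1] = (word>>0) & 0x1 = 0
cnt [1+:1] = (word>>1) & 0x1 = 1
prio [2+:6] = (word>>2) & 0x3f = 7  ←
prio signed 6b, MSB=0: value = 7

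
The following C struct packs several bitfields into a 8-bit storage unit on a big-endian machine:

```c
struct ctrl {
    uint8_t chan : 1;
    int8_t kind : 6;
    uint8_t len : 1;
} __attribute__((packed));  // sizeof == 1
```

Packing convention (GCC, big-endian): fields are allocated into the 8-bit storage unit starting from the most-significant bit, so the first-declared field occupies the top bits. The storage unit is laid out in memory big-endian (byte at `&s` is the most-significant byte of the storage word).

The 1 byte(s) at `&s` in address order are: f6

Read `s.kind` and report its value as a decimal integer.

-5

[0]=0xf6 (big-endian) → word 0xf6
chan [7+:1] = (word>>7) & 0x1 = 1
kind [1+:6] = (word>>1) & 0x3f = 59  ←
len [0+:1] = (word>>0) & 0x1 = 0
kind signed 6b, MSB=1: 59 - 64 = -5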